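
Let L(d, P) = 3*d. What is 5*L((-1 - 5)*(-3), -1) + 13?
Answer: 283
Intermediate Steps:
5*L((-1 - 5)*(-3), -1) + 13 = 5*(3*((-1 - 5)*(-3))) + 13 = 5*(3*(-6*(-3))) + 13 = 5*(3*18) + 13 = 5*54 + 13 = 270 + 13 = 283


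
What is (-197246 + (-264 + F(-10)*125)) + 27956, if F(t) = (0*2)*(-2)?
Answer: -169554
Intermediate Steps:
F(t) = 0 (F(t) = 0*(-2) = 0)
(-197246 + (-264 + F(-10)*125)) + 27956 = (-197246 + (-264 + 0*125)) + 27956 = (-197246 + (-264 + 0)) + 27956 = (-197246 - 264) + 27956 = -197510 + 27956 = -169554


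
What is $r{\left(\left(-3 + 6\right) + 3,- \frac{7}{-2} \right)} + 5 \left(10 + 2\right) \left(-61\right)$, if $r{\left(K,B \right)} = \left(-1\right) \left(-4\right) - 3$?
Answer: $-3659$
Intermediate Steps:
$r{\left(K,B \right)} = 1$ ($r{\left(K,B \right)} = 4 - 3 = 1$)
$r{\left(\left(-3 + 6\right) + 3,- \frac{7}{-2} \right)} + 5 \left(10 + 2\right) \left(-61\right) = 1 + 5 \left(10 + 2\right) \left(-61\right) = 1 + 5 \cdot 12 \left(-61\right) = 1 + 60 \left(-61\right) = 1 - 3660 = -3659$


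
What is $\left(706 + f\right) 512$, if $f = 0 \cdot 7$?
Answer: $361472$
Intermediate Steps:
$f = 0$
$\left(706 + f\right) 512 = \left(706 + 0\right) 512 = 706 \cdot 512 = 361472$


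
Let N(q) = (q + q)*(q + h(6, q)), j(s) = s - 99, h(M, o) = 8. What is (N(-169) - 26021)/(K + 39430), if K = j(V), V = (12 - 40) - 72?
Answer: 28397/39231 ≈ 0.72384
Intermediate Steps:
V = -100 (V = -28 - 72 = -100)
j(s) = -99 + s
N(q) = 2*q*(8 + q) (N(q) = (q + q)*(q + 8) = (2*q)*(8 + q) = 2*q*(8 + q))
K = -199 (K = -99 - 100 = -199)
(N(-169) - 26021)/(K + 39430) = (2*(-169)*(8 - 169) - 26021)/(-199 + 39430) = (2*(-169)*(-161) - 26021)/39231 = (54418 - 26021)*(1/39231) = 28397*(1/39231) = 28397/39231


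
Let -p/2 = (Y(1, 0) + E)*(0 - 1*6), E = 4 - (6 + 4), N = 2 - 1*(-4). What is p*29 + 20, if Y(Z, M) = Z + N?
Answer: 368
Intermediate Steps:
N = 6 (N = 2 + 4 = 6)
Y(Z, M) = 6 + Z (Y(Z, M) = Z + 6 = 6 + Z)
E = -6 (E = 4 - 1*10 = 4 - 10 = -6)
p = 12 (p = -2*((6 + 1) - 6)*(0 - 1*6) = -2*(7 - 6)*(0 - 6) = -2*(-6) = 12)
p*29 + 20 = 12*29 + 20 = 348 + 20 = 368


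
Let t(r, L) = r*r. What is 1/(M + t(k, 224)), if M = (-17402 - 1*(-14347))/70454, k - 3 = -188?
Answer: 70454/2411285095 ≈ 2.9218e-5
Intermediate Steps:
k = -185 (k = 3 - 188 = -185)
t(r, L) = r²
M = -3055/70454 (M = (-17402 + 14347)*(1/70454) = -3055*1/70454 = -3055/70454 ≈ -0.043362)
1/(M + t(k, 224)) = 1/(-3055/70454 + (-185)²) = 1/(-3055/70454 + 34225) = 1/(2411285095/70454) = 70454/2411285095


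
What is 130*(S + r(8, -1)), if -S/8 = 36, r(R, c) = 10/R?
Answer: -74555/2 ≈ -37278.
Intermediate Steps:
S = -288 (S = -8*36 = -288)
130*(S + r(8, -1)) = 130*(-288 + 10/8) = 130*(-288 + 10*(⅛)) = 130*(-288 + 5/4) = 130*(-1147/4) = -74555/2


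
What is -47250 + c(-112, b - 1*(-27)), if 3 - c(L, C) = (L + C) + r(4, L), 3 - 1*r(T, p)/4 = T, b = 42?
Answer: -47200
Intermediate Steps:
r(T, p) = 12 - 4*T
c(L, C) = 7 - C - L (c(L, C) = 3 - ((L + C) + (12 - 4*4)) = 3 - ((C + L) + (12 - 16)) = 3 - ((C + L) - 4) = 3 - (-4 + C + L) = 3 + (4 - C - L) = 7 - C - L)
-47250 + c(-112, b - 1*(-27)) = -47250 + (7 - (42 - 1*(-27)) - 1*(-112)) = -47250 + (7 - (42 + 27) + 112) = -47250 + (7 - 1*69 + 112) = -47250 + (7 - 69 + 112) = -47250 + 50 = -47200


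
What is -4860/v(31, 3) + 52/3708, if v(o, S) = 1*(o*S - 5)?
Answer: -1126019/20394 ≈ -55.213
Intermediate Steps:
v(o, S) = -5 + S*o (v(o, S) = 1*(S*o - 5) = 1*(-5 + S*o) = -5 + S*o)
-4860/v(31, 3) + 52/3708 = -4860/(-5 + 3*31) + 52/3708 = -4860/(-5 + 93) + 52*(1/3708) = -4860/88 + 13/927 = -4860*1/88 + 13/927 = -1215/22 + 13/927 = -1126019/20394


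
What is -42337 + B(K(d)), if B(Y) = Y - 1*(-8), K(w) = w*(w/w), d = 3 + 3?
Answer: -42323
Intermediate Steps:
d = 6
K(w) = w (K(w) = w*1 = w)
B(Y) = 8 + Y (B(Y) = Y + 8 = 8 + Y)
-42337 + B(K(d)) = -42337 + (8 + 6) = -42337 + 14 = -42323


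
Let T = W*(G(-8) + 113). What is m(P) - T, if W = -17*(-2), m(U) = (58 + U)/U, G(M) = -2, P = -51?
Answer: -192481/51 ≈ -3774.1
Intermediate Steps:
m(U) = (58 + U)/U
W = 34
T = 3774 (T = 34*(-2 + 113) = 34*111 = 3774)
m(P) - T = (58 - 51)/(-51) - 1*3774 = -1/51*7 - 3774 = -7/51 - 3774 = -192481/51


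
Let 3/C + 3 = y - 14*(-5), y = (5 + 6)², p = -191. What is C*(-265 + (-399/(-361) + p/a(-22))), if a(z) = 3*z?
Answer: -327295/78584 ≈ -4.1649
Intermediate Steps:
y = 121 (y = 11² = 121)
C = 3/188 (C = 3/(-3 + (121 - 14*(-5))) = 3/(-3 + (121 + 70)) = 3/(-3 + 191) = 3/188 ≈ 0.015957)
C*(-265 + (-399/(-361) + p/a(-22))) = 3*(-265 + (-399/(-361) - 191/(3*(-22))))/188 = 3*(-265 + (-399*(-1/361) - 191/(-66)))/188 = 3*(-265 + (21/19 - 191*(-1/66)))/188 = 3*(-265 + (21/19 + 191/66))/188 = 3*(-265 + 5015/1254)/188 = (3/188)*(-327295/1254) = -327295/78584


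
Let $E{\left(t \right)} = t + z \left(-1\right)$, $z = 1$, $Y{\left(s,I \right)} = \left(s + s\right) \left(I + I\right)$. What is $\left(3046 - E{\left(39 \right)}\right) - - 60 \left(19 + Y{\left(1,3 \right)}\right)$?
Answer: $4868$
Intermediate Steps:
$Y{\left(s,I \right)} = 4 I s$ ($Y{\left(s,I \right)} = 2 s 2 I = 4 I s$)
$E{\left(t \right)} = -1 + t$ ($E{\left(t \right)} = t + 1 \left(-1\right) = t - 1 = -1 + t$)
$\left(3046 - E{\left(39 \right)}\right) - - 60 \left(19 + Y{\left(1,3 \right)}\right) = \left(3046 - \left(-1 + 39\right)\right) - - 60 \left(19 + 4 \cdot 3 \cdot 1\right) = \left(3046 - 38\right) - - 60 \left(19 + 12\right) = \left(3046 - 38\right) - \left(-60\right) 31 = 3008 - -1860 = 3008 + 1860 = 4868$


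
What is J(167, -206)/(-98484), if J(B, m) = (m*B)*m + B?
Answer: -7086979/98484 ≈ -71.961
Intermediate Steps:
J(B, m) = B + B*m**2 (J(B, m) = (B*m)*m + B = B*m**2 + B = B + B*m**2)
J(167, -206)/(-98484) = (167*(1 + (-206)**2))/(-98484) = (167*(1 + 42436))*(-1/98484) = (167*42437)*(-1/98484) = 7086979*(-1/98484) = -7086979/98484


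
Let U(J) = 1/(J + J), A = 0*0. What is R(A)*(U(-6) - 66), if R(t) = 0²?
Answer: 0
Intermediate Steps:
A = 0
R(t) = 0
U(J) = 1/(2*J)
R(A)*(U(-6) - 66) = 0*((½)/(-6) - 66) = 0*((½)*(-⅙) - 66) = 0*(-1/12 - 66) = 0*(-793/12) = 0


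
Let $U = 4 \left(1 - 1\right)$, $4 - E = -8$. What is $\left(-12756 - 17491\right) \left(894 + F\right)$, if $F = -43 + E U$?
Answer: $-25740197$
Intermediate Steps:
$E = 12$ ($E = 4 - -8 = 4 + 8 = 12$)
$U = 0$ ($U = 4 \cdot 0 = 0$)
$F = -43$ ($F = -43 + 12 \cdot 0 = -43 + 0 = -43$)
$\left(-12756 - 17491\right) \left(894 + F\right) = \left(-12756 - 17491\right) \left(894 - 43\right) = \left(-30247\right) 851 = -25740197$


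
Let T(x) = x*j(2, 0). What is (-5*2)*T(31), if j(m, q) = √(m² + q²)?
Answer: -620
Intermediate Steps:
T(x) = 2*x (T(x) = x*√(2² + 0²) = x*√(4 + 0) = x*√4 = x*2 = 2*x)
(-5*2)*T(31) = (-5*2)*(2*31) = -10*62 = -620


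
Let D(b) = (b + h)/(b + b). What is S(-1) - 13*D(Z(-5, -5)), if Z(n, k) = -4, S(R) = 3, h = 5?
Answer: 37/8 ≈ 4.6250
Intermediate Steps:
D(b) = (5 + b)/(2*b) (D(b) = (b + 5)/(b + b) = (5 + b)/((2*b)) = (5 + b)*(1/(2*b)) = (5 + b)/(2*b))
S(-1) - 13*D(Z(-5, -5)) = 3 - 13*(5 - 4)/(2*(-4)) = 3 - 13*(-1)/(2*4) = 3 - 13*(-⅛) = 3 + 13/8 = 37/8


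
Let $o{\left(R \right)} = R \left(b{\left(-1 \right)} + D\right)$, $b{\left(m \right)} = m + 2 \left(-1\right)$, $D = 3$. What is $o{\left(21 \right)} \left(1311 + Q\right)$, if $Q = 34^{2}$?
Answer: $0$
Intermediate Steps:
$b{\left(m \right)} = -2 + m$ ($b{\left(m \right)} = m - 2 = -2 + m$)
$Q = 1156$
$o{\left(R \right)} = 0$ ($o{\left(R \right)} = R \left(\left(-2 - 1\right) + 3\right) = R \left(-3 + 3\right) = R 0 = 0$)
$o{\left(21 \right)} \left(1311 + Q\right) = 0 \left(1311 + 1156\right) = 0 \cdot 2467 = 0$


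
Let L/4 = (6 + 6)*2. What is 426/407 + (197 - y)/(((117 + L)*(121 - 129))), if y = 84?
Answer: 679913/693528 ≈ 0.98037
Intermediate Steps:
L = 96 (L = 4*((6 + 6)*2) = 4*(12*2) = 4*24 = 96)
426/407 + (197 - y)/(((117 + L)*(121 - 129))) = 426/407 + (197 - 1*84)/(((117 + 96)*(121 - 129))) = 426*(1/407) + (197 - 84)/((213*(-8))) = 426/407 + 113/(-1704) = 426/407 + 113*(-1/1704) = 426/407 - 113/1704 = 679913/693528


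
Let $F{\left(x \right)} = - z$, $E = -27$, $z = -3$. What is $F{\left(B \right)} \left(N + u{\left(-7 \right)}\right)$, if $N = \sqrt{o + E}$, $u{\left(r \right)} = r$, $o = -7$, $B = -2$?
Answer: $-21 + 3 i \sqrt{34} \approx -21.0 + 17.493 i$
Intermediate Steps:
$F{\left(x \right)} = 3$ ($F{\left(x \right)} = \left(-1\right) \left(-3\right) = 3$)
$N = i \sqrt{34}$ ($N = \sqrt{-7 - 27} = \sqrt{-34} = i \sqrt{34} \approx 5.8309 i$)
$F{\left(B \right)} \left(N + u{\left(-7 \right)}\right) = 3 \left(i \sqrt{34} - 7\right) = 3 \left(-7 + i \sqrt{34}\right) = -21 + 3 i \sqrt{34}$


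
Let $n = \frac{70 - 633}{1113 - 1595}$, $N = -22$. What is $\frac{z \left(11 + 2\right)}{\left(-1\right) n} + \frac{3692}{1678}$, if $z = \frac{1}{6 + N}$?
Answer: $\frac{10942971}{3778856} \approx 2.8958$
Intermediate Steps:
$n = \frac{563}{482}$ ($n = - \frac{563}{-482} = \left(-563\right) \left(- \frac{1}{482}\right) = \frac{563}{482} \approx 1.168$)
$z = - \frac{1}{16}$ ($z = \frac{1}{6 - 22} = \frac{1}{-16} = - \frac{1}{16} \approx -0.0625$)
$\frac{z \left(11 + 2\right)}{\left(-1\right) n} + \frac{3692}{1678} = \frac{\left(- \frac{1}{16}\right) \left(11 + 2\right)}{\left(-1\right) \frac{563}{482}} + \frac{3692}{1678} = \frac{\left(- \frac{1}{16}\right) 13}{- \frac{563}{482}} + 3692 \cdot \frac{1}{1678} = \left(- \frac{13}{16}\right) \left(- \frac{482}{563}\right) + \frac{1846}{839} = \frac{3133}{4504} + \frac{1846}{839} = \frac{10942971}{3778856}$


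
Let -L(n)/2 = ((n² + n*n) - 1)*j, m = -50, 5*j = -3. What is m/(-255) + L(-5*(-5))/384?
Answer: 66899/16320 ≈ 4.0992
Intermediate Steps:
j = -⅗ (j = (⅕)*(-3) = -⅗ ≈ -0.60000)
L(n) = -6/5 + 12*n²/5 (L(n) = -2*((n² + n*n) - 1)*(-3)/5 = -2*((n² + n²) - 1)*(-3)/5 = -2*(2*n² - 1)*(-3)/5 = -2*(-1 + 2*n²)*(-3)/5 = -2*(⅗ - 6*n²/5) = -6/5 + 12*n²/5)
m/(-255) + L(-5*(-5))/384 = -50/(-255) + (-6/5 + 12*(-5*(-5))²/5)/384 = -50*(-1/255) + (-6/5 + (12/5)*25²)*(1/384) = 10/51 + (-6/5 + (12/5)*625)*(1/384) = 10/51 + (-6/5 + 1500)*(1/384) = 10/51 + (7494/5)*(1/384) = 10/51 + 1249/320 = 66899/16320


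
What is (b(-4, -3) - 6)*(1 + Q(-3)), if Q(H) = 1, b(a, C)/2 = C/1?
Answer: -24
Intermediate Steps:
b(a, C) = 2*C (b(a, C) = 2*(C/1) = 2*(C*1) = 2*C)
(b(-4, -3) - 6)*(1 + Q(-3)) = (2*(-3) - 6)*(1 + 1) = (-6 - 6)*2 = -12*2 = -24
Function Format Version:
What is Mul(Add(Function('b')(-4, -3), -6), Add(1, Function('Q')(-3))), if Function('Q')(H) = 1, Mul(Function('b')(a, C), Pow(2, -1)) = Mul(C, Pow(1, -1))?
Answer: -24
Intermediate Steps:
Function('b')(a, C) = Mul(2, C) (Function('b')(a, C) = Mul(2, Mul(C, Pow(1, -1))) = Mul(2, Mul(C, 1)) = Mul(2, C))
Mul(Add(Function('b')(-4, -3), -6), Add(1, Function('Q')(-3))) = Mul(Add(Mul(2, -3), -6), Add(1, 1)) = Mul(Add(-6, -6), 2) = Mul(-12, 2) = -24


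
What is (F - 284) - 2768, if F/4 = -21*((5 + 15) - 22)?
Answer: -2884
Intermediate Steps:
F = 168 (F = 4*(-21*((5 + 15) - 22)) = 4*(-21*(20 - 22)) = 4*(-21*(-2)) = 4*42 = 168)
(F - 284) - 2768 = (168 - 284) - 2768 = -116 - 2768 = -2884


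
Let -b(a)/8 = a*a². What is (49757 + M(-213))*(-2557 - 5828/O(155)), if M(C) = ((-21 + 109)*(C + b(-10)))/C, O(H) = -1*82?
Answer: -1010361170155/8733 ≈ -1.1569e+8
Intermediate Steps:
b(a) = -8*a³ (b(a) = -8*a*a² = -8*a³)
O(H) = -82
M(C) = (704000 + 88*C)/C (M(C) = ((-21 + 109)*(C - 8*(-10)³))/C = (88*(C - 8*(-1000)))/C = (88*(C + 8000))/C = (88*(8000 + C))/C = (704000 + 88*C)/C)
(49757 + M(-213))*(-2557 - 5828/O(155)) = (49757 + (88 + 704000/(-213)))*(-2557 - 5828/(-82)) = (49757 + (88 + 704000*(-1/213)))*(-2557 - 5828*(-1/82)) = (49757 + (88 - 704000/213))*(-2557 + 2914/41) = (49757 - 685256/213)*(-101923/41) = (9912985/213)*(-101923/41) = -1010361170155/8733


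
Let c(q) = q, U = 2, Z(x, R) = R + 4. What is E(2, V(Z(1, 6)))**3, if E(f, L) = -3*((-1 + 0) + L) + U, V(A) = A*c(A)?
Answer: -25672375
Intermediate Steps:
Z(x, R) = 4 + R
V(A) = A**2 (V(A) = A*A = A**2)
E(f, L) = 5 - 3*L (E(f, L) = -3*((-1 + 0) + L) + 2 = -3*(-1 + L) + 2 = (3 - 3*L) + 2 = 5 - 3*L)
E(2, V(Z(1, 6)))**3 = (5 - 3*(4 + 6)**2)**3 = (5 - 3*10**2)**3 = (5 - 3*100)**3 = (5 - 300)**3 = (-295)**3 = -25672375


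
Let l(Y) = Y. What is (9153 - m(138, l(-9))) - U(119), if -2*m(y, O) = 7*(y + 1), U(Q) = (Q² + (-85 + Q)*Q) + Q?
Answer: -17373/2 ≈ -8686.5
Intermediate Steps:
U(Q) = Q + Q² + Q*(-85 + Q) (U(Q) = (Q² + Q*(-85 + Q)) + Q = Q + Q² + Q*(-85 + Q))
m(y, O) = -7/2 - 7*y/2 (m(y, O) = -7*(y + 1)/2 = -7*(1 + y)/2 = -(7 + 7*y)/2 = -7/2 - 7*y/2)
(9153 - m(138, l(-9))) - U(119) = (9153 - (-7/2 - 7/2*138)) - 2*119*(-42 + 119) = (9153 - (-7/2 - 483)) - 2*119*77 = (9153 - 1*(-973/2)) - 1*18326 = (9153 + 973/2) - 18326 = 19279/2 - 18326 = -17373/2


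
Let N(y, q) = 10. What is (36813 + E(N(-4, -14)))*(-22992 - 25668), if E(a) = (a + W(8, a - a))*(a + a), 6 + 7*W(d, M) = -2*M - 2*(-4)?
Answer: -12609314460/7 ≈ -1.8013e+9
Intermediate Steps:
W(d, M) = 2/7 - 2*M/7 (W(d, M) = -6/7 + (-2*M - 2*(-4))/7 = -6/7 + (-2*M + 8)/7 = -6/7 + (8 - 2*M)/7 = -6/7 + (8/7 - 2*M/7) = 2/7 - 2*M/7)
E(a) = 2*a*(2/7 + a) (E(a) = (a + (2/7 - 2*(a - a)/7))*(a + a) = (a + (2/7 - 2/7*0))*(2*a) = (a + (2/7 + 0))*(2*a) = (a + 2/7)*(2*a) = (2/7 + a)*(2*a) = 2*a*(2/7 + a))
(36813 + E(N(-4, -14)))*(-22992 - 25668) = (36813 + (2/7)*10*(2 + 7*10))*(-22992 - 25668) = (36813 + (2/7)*10*(2 + 70))*(-48660) = (36813 + (2/7)*10*72)*(-48660) = (36813 + 1440/7)*(-48660) = (259131/7)*(-48660) = -12609314460/7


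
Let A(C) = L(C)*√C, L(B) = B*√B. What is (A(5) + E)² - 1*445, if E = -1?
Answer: 131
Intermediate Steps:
L(B) = B^(3/2)
A(C) = C² (A(C) = C^(3/2)*√C = C²)
(A(5) + E)² - 1*445 = (5² - 1)² - 1*445 = (25 - 1)² - 445 = 24² - 445 = 576 - 445 = 131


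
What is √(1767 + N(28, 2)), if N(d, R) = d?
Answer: √1795 ≈ 42.367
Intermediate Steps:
√(1767 + N(28, 2)) = √(1767 + 28) = √1795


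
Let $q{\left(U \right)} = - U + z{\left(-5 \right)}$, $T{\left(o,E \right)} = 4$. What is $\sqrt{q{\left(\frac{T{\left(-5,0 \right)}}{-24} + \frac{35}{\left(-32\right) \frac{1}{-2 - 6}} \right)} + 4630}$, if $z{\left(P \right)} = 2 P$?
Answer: $\frac{\sqrt{166011}}{6} \approx 67.907$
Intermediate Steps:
$q{\left(U \right)} = -10 - U$ ($q{\left(U \right)} = - U + 2 \left(-5\right) = - U - 10 = -10 - U$)
$\sqrt{q{\left(\frac{T{\left(-5,0 \right)}}{-24} + \frac{35}{\left(-32\right) \frac{1}{-2 - 6}} \right)} + 4630} = \sqrt{\left(-10 - \left(\frac{4}{-24} + \frac{35}{\left(-32\right) \frac{1}{-2 - 6}}\right)\right) + 4630} = \sqrt{\left(-10 - \left(4 \left(- \frac{1}{24}\right) + \frac{35}{\left(-32\right) \frac{1}{-2 - 6}}\right)\right) + 4630} = \sqrt{\left(-10 - \left(- \frac{1}{6} + \frac{35}{\left(-32\right) \frac{1}{-8}}\right)\right) + 4630} = \sqrt{\left(-10 - \left(- \frac{1}{6} + \frac{35}{\left(-32\right) \left(- \frac{1}{8}\right)}\right)\right) + 4630} = \sqrt{\left(-10 - \left(- \frac{1}{6} + \frac{35}{4}\right)\right) + 4630} = \sqrt{\left(-10 - \frac{103}{12}\right) + 4630} = \sqrt{- \frac{223}{12} + 4630} = \sqrt{\frac{55337}{12}} = \frac{\sqrt{166011}}{6}$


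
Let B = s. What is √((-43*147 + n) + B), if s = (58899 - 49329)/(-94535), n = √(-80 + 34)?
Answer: √(-2259633444327 + 357474649*I*√46)/18907 ≈ 0.042653 + 79.505*I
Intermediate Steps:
n = I*√46 (n = √(-46) = I*√46 ≈ 6.7823*I)
s = -1914/18907 (s = 9570*(-1/94535) = -1914/18907 ≈ -0.10123)
B = -1914/18907 ≈ -0.10123
√((-43*147 + n) + B) = √((-43*147 + I*√46) - 1914/18907) = √((-6321 + I*√46) - 1914/18907) = √(-119513061/18907 + I*√46)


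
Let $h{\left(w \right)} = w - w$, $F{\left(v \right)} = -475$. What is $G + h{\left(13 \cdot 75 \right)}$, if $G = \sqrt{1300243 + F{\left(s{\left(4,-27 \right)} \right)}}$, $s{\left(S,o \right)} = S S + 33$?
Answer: $2 \sqrt{324942} \approx 1140.1$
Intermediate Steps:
$s{\left(S,o \right)} = 33 + S^{2}$ ($s{\left(S,o \right)} = S^{2} + 33 = 33 + S^{2}$)
$G = 2 \sqrt{324942}$ ($G = \sqrt{1300243 - 475} = \sqrt{1299768} = 2 \sqrt{324942} \approx 1140.1$)
$h{\left(w \right)} = 0$
$G + h{\left(13 \cdot 75 \right)} = 2 \sqrt{324942} + 0 = 2 \sqrt{324942}$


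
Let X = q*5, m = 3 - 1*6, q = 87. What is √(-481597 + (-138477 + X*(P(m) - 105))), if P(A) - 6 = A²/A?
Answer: 2*I*√166111 ≈ 815.13*I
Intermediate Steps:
m = -3 (m = 3 - 6 = -3)
P(A) = 6 + A (P(A) = 6 + A²/A = 6 + A)
X = 435 (X = 87*5 = 435)
√(-481597 + (-138477 + X*(P(m) - 105))) = √(-481597 + (-138477 + 435*((6 - 3) - 105))) = √(-481597 + (-138477 + 435*(3 - 105))) = √(-481597 + (-138477 + 435*(-102))) = √(-481597 + (-138477 - 44370)) = √(-481597 - 182847) = √(-664444) = 2*I*√166111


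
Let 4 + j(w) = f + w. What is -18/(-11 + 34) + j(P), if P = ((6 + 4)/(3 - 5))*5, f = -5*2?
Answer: -915/23 ≈ -39.783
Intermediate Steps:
f = -10
P = -25 (P = (10/(-2))*5 = (10*(-½))*5 = -5*5 = -25)
j(w) = -14 + w (j(w) = -4 + (-10 + w) = -14 + w)
-18/(-11 + 34) + j(P) = -18/(-11 + 34) + (-14 - 25) = -18/23 - 39 = -915/23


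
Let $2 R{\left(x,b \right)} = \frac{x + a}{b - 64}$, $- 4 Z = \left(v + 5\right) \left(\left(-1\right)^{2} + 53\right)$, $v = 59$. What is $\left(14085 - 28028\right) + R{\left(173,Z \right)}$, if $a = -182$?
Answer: $- \frac{25878199}{1856} \approx -13943.0$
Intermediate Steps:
$Z = -864$ ($Z = - \frac{\left(59 + 5\right) \left(\left(-1\right)^{2} + 53\right)}{4} = - \frac{64 \left(1 + 53\right)}{4} = - \frac{64 \cdot 54}{4} = \left(- \frac{1}{4}\right) 3456 = -864$)
$R{\left(x,b \right)} = \frac{-182 + x}{2 \left(-64 + b\right)}$ ($R{\left(x,b \right)} = \frac{\left(x - 182\right) \frac{1}{b - 64}}{2} = \frac{\left(-182 + x\right) \frac{1}{-64 + b}}{2} = \frac{\frac{1}{-64 + b} \left(-182 + x\right)}{2} = \frac{-182 + x}{2 \left(-64 + b\right)}$)
$\left(14085 - 28028\right) + R{\left(173,Z \right)} = \left(14085 - 28028\right) + \frac{-182 + 173}{2 \left(-64 - 864\right)} = -13943 + \frac{1}{2} \frac{1}{-928} \left(-9\right) = -13943 + \frac{1}{2} \left(- \frac{1}{928}\right) \left(-9\right) = -13943 + \frac{9}{1856} = - \frac{25878199}{1856}$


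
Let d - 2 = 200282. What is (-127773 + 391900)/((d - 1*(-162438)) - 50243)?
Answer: 264127/312479 ≈ 0.84526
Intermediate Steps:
d = 200284 (d = 2 + 200282 = 200284)
(-127773 + 391900)/((d - 1*(-162438)) - 50243) = (-127773 + 391900)/((200284 - 1*(-162438)) - 50243) = 264127/((200284 + 162438) - 50243) = 264127/(362722 - 50243) = 264127/312479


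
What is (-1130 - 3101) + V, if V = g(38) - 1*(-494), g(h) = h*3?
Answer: -3623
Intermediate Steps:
g(h) = 3*h
V = 608 (V = 3*38 - 1*(-494) = 114 + 494 = 608)
(-1130 - 3101) + V = (-1130 - 3101) + 608 = -4231 + 608 = -3623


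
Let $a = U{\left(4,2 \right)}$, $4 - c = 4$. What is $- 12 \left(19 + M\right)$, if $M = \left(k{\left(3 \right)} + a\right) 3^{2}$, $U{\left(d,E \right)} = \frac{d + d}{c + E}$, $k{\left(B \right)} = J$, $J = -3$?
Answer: $-336$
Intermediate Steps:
$c = 0$ ($c = 4 - 4 = 0$)
$k{\left(B \right)} = -3$
$U{\left(d,E \right)} = \frac{2 d}{E}$ ($U{\left(d,E \right)} = \frac{d + d}{0 + E} = \frac{2 d}{E}$)
$a = 4$ ($a = 2 \cdot 4 \cdot \frac{1}{2} = 4$)
$M = 9$ ($M = \left(-3 + 4\right) 3^{2} = 1 \cdot 9 = 9$)
$- 12 \left(19 + M\right) = - 12 \left(19 + 9\right) = \left(-12\right) 28 = -336$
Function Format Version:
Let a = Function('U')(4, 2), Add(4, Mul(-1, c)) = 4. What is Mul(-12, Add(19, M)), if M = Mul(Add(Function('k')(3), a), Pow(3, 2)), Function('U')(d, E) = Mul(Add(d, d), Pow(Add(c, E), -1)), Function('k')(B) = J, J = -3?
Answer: -336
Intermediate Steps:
c = 0 (c = Add(4, Mul(-1, 4)) = Add(4, -4) = 0)
Function('k')(B) = -3
Function('U')(d, E) = Mul(2, d, Pow(E, -1)) (Function('U')(d, E) = Mul(Add(d, d), Pow(Add(0, E), -1)) = Mul(Mul(2, d), Pow(E, -1)) = Mul(2, d, Pow(E, -1)))
a = 4 (a = Mul(2, 4, Pow(2, -1)) = Mul(2, 4, Rational(1, 2)) = 4)
M = 9 (M = Mul(Add(-3, 4), Pow(3, 2)) = Mul(1, 9) = 9)
Mul(-12, Add(19, M)) = Mul(-12, Add(19, 9)) = Mul(-12, 28) = -336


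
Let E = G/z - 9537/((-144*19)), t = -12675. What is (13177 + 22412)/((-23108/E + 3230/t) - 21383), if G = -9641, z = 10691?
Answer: -2272963940467155/1936839456055207 ≈ -1.1735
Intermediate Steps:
E = 25194097/9750192 (E = -9641/10691 - 9537/((-144*19)) = -9641*1/10691 - 9537/(-2736) = -9641/10691 - 9537*(-1/2736) = -9641/10691 + 3179/912 = 25194097/9750192 ≈ 2.5840)
(13177 + 22412)/((-23108/E + 3230/t) - 21383) = (13177 + 22412)/((-23108/25194097/9750192 + 3230/(-12675)) - 21383) = 35589/((-23108*9750192/25194097 + 3230*(-1/12675)) - 21383) = 35589/((-225307436736/25194097 - 646/2535) - 21383) = 35589/(-571170627512422/63867035895 - 21383) = 35589/(-1936839456055207/63867035895) = 35589*(-63867035895/1936839456055207) = -2272963940467155/1936839456055207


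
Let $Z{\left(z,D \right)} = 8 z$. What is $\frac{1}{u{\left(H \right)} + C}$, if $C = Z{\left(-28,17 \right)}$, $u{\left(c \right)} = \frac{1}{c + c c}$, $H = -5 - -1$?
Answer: $- \frac{12}{2687} \approx -0.0044659$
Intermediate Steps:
$H = -4$ ($H = -5 + 1 = -4$)
$u{\left(c \right)} = \frac{1}{c + c^{2}}$
$C = -224$ ($C = 8 \left(-28\right) = -224$)
$\frac{1}{u{\left(H \right)} + C} = \frac{1}{\frac{1}{\left(-4\right) \left(1 - 4\right)} - 224} = \frac{1}{- \frac{1}{4 \left(-3\right)} - 224} = \frac{1}{\left(- \frac{1}{4}\right) \left(- \frac{1}{3}\right) - 224} = \frac{1}{\frac{1}{12} - 224} = \frac{1}{- \frac{2687}{12}} = - \frac{12}{2687}$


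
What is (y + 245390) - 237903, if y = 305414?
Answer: 312901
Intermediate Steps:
(y + 245390) - 237903 = (305414 + 245390) - 237903 = 550804 - 237903 = 312901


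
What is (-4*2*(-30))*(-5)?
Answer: -1200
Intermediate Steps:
(-4*2*(-30))*(-5) = -8*(-30)*(-5) = 240*(-5) = -1200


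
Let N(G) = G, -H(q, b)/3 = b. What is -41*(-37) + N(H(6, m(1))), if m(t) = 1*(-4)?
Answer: 1529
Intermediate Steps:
m(t) = -4
H(q, b) = -3*b
-41*(-37) + N(H(6, m(1))) = -41*(-37) - 3*(-4) = 1517 + 12 = 1529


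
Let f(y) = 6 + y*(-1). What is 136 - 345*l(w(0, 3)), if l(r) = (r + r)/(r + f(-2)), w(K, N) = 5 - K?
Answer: -1682/13 ≈ -129.38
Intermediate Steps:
f(y) = 6 - y
l(r) = 2*r/(8 + r) (l(r) = (r + r)/(r + (6 - 1*(-2))) = (2*r)/(r + (6 + 2)) = (2*r)/(r + 8) = (2*r)/(8 + r) = 2*r/(8 + r))
136 - 345*l(w(0, 3)) = 136 - 690*(5 - 1*0)/(8 + (5 - 1*0)) = 136 - 690*(5 + 0)/(8 + (5 + 0)) = 136 - 690*5/(8 + 5) = 136 - 690*5/13 = 136 - 345*10/13 = 136 - 3450/13 = -1682/13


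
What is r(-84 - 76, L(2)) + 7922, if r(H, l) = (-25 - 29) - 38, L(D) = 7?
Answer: 7830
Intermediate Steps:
r(H, l) = -92 (r(H, l) = -54 - 38 = -92)
r(-84 - 76, L(2)) + 7922 = -92 + 7922 = 7830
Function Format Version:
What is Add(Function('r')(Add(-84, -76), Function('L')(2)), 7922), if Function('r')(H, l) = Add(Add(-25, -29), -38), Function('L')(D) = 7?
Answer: 7830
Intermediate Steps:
Function('r')(H, l) = -92 (Function('r')(H, l) = Add(-54, -38) = -92)
Add(Function('r')(Add(-84, -76), Function('L')(2)), 7922) = Add(-92, 7922) = 7830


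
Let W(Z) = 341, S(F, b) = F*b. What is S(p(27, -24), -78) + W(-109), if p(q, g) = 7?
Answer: -205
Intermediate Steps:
S(p(27, -24), -78) + W(-109) = 7*(-78) + 341 = -546 + 341 = -205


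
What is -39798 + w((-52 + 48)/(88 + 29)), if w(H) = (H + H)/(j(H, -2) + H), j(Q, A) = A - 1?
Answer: -14128282/355 ≈ -39798.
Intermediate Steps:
j(Q, A) = -1 + A
w(H) = 2*H/(-3 + H) (w(H) = (H + H)/((-1 - 2) + H) = (2*H)/(-3 + H) = 2*H/(-3 + H))
-39798 + w((-52 + 48)/(88 + 29)) = -39798 + 2*((-52 + 48)/(88 + 29))/(-3 + (-52 + 48)/(88 + 29)) = -39798 + 2*(-4/117)/(-3 - 4/117) = -39798 + 2*(-4/117)/(-355/117) = -39798 + 2*(-4/117)*(-117/355) = -39798 + 8/355 = -14128282/355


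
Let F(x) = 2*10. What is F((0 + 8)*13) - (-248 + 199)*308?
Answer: 15112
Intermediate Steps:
F(x) = 20
F((0 + 8)*13) - (-248 + 199)*308 = 20 - (-248 + 199)*308 = 20 - (-49)*308 = 20 - 1*(-15092) = 20 + 15092 = 15112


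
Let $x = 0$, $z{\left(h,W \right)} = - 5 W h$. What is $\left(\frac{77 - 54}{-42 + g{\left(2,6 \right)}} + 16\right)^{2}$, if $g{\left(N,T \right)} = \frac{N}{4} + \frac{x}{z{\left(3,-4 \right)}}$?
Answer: $\frac{1643524}{6889} \approx 238.57$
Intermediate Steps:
$z{\left(h,W \right)} = - 5 W h$
$g{\left(N,T \right)} = \frac{N}{4}$ ($g{\left(N,T \right)} = \frac{N}{4} + \frac{0}{\left(-5\right) \left(-4\right) 3} = N \frac{1}{4} + \frac{0}{60} = \frac{N}{4} + 0 \cdot \frac{1}{60} = \frac{N}{4} + 0 = \frac{N}{4}$)
$\left(\frac{77 - 54}{-42 + g{\left(2,6 \right)}} + 16\right)^{2} = \left(\frac{77 - 54}{-42 + \frac{1}{4} \cdot 2} + 16\right)^{2} = \left(\frac{23}{-42 + \frac{1}{2}} + 16\right)^{2} = \left(\frac{23}{- \frac{83}{2}} + 16\right)^{2} = \left(23 \left(- \frac{2}{83}\right) + 16\right)^{2} = \left(- \frac{46}{83} + 16\right)^{2} = \left(\frac{1282}{83}\right)^{2} = \frac{1643524}{6889}$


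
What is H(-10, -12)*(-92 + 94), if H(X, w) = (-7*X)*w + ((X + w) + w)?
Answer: -1748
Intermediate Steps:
H(X, w) = X + 2*w - 7*X*w (H(X, w) = -7*X*w + (X + 2*w) = X + 2*w - 7*X*w)
H(-10, -12)*(-92 + 94) = (-10 + 2*(-12) - 7*(-10)*(-12))*(-92 + 94) = (-10 - 24 - 840)*2 = -874*2 = -1748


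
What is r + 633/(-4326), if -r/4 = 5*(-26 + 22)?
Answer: 115149/1442 ≈ 79.854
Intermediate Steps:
r = 80 (r = -20*(-26 + 22) = -20*(-4) = -4*(-20) = 80)
r + 633/(-4326) = 80 + 633/(-4326) = 80 + 633*(-1/4326) = 80 - 211/1442 = 115149/1442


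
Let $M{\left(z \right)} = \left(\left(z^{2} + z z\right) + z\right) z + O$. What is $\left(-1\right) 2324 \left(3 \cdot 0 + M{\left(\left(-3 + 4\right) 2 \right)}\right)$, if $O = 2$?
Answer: $-51128$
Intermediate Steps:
$M{\left(z \right)} = 2 + z \left(z + 2 z^{2}\right)$ ($M{\left(z \right)} = \left(\left(z^{2} + z z\right) + z\right) z + 2 = \left(\left(z^{2} + z^{2}\right) + z\right) z + 2 = \left(2 z^{2} + z\right) z + 2 = \left(z + 2 z^{2}\right) z + 2 = z \left(z + 2 z^{2}\right) + 2 = 2 + z \left(z + 2 z^{2}\right)$)
$\left(-1\right) 2324 \left(3 \cdot 0 + M{\left(\left(-3 + 4\right) 2 \right)}\right) = \left(-1\right) 2324 \left(3 \cdot 0 + \left(2 + \left(\left(-3 + 4\right) 2\right)^{2} + 2 \left(\left(-3 + 4\right) 2\right)^{3}\right)\right) = - 2324 \left(0 + \left(2 + \left(1 \cdot 2\right)^{2} + 2 \left(1 \cdot 2\right)^{3}\right)\right) = - 2324 \left(0 + \left(2 + 2^{2} + 2 \cdot 2^{3}\right)\right) = - 2324 \left(0 + \left(2 + 4 + 2 \cdot 8\right)\right) = - 2324 \left(0 + \left(2 + 4 + 16\right)\right) = - 2324 \left(0 + 22\right) = \left(-2324\right) 22 = -51128$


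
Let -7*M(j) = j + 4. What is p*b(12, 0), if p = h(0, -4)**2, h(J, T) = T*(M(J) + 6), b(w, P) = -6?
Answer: -138624/49 ≈ -2829.1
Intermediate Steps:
M(j) = -4/7 - j/7 (M(j) = -(j + 4)/7 = -(4 + j)/7 = -4/7 - j/7)
h(J, T) = T*(38/7 - J/7) (h(J, T) = T*((-4/7 - J/7) + 6) = T*(38/7 - J/7))
p = 23104/49 (p = ((1/7)*(-4)*(38 - 1*0))**2 = ((1/7)*(-4)*(38 + 0))**2 = ((1/7)*(-4)*38)**2 = (-152/7)**2 = 23104/49 ≈ 471.51)
p*b(12, 0) = (23104/49)*(-6) = -138624/49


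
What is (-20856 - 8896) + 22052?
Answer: -7700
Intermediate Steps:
(-20856 - 8896) + 22052 = -29752 + 22052 = -7700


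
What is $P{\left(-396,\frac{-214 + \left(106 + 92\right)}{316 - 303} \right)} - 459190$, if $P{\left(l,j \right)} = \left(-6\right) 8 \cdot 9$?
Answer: $-459622$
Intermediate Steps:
$P{\left(l,j \right)} = -432$ ($P{\left(l,j \right)} = \left(-48\right) 9 = -432$)
$P{\left(-396,\frac{-214 + \left(106 + 92\right)}{316 - 303} \right)} - 459190 = -432 - 459190 = -459622$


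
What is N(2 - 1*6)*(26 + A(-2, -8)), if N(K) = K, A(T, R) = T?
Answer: -96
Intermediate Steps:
N(2 - 1*6)*(26 + A(-2, -8)) = (2 - 1*6)*(26 - 2) = (2 - 6)*24 = -4*24 = -96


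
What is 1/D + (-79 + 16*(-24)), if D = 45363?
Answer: -21003068/45363 ≈ -463.00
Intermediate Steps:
1/D + (-79 + 16*(-24)) = 1/45363 + (-79 + 16*(-24)) = 1/45363 + (-79 - 384) = 1/45363 - 463 = -21003068/45363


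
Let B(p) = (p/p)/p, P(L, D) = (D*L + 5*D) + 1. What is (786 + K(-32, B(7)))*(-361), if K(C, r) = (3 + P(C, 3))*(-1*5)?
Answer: -422731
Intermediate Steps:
P(L, D) = 1 + 5*D + D*L (P(L, D) = (5*D + D*L) + 1 = 1 + 5*D + D*L)
B(p) = 1/p
K(C, r) = -95 - 15*C (K(C, r) = (3 + (1 + 5*3 + 3*C))*(-1*5) = (3 + (1 + 15 + 3*C))*(-5) = (3 + (16 + 3*C))*(-5) = (19 + 3*C)*(-5) = -95 - 15*C)
(786 + K(-32, B(7)))*(-361) = (786 + (-95 - 15*(-32)))*(-361) = (786 + (-95 + 480))*(-361) = (786 + 385)*(-361) = 1171*(-361) = -422731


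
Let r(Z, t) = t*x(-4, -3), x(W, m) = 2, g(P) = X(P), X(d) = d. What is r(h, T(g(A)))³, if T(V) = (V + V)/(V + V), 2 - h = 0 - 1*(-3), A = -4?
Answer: 8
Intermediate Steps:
g(P) = P
h = -1 (h = 2 - (0 - 1*(-3)) = 2 - (0 + 3) = 2 - 1*3 = 2 - 3 = -1)
T(V) = 1 (T(V) = (2*V)/((2*V)) = (2*V)*(1/(2*V)) = 1)
r(Z, t) = 2*t (r(Z, t) = t*2 = 2*t)
r(h, T(g(A)))³ = (2*1)³ = 2³ = 8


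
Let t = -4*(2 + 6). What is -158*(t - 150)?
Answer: 28756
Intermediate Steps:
t = -32 (t = -4*8 = -32)
-158*(t - 150) = -158*(-32 - 150) = -158*(-182) = 28756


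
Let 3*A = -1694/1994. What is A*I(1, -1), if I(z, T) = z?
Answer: -847/2991 ≈ -0.28318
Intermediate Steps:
A = -847/2991 (A = (-1694/1994)/3 = (-1694*1/1994)/3 = (⅓)*(-847/997) = -847/2991 ≈ -0.28318)
A*I(1, -1) = -847/2991*1 = -847/2991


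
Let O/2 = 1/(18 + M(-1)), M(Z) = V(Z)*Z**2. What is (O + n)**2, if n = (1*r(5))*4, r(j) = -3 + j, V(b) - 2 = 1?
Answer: 28900/441 ≈ 65.533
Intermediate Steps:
V(b) = 3 (V(b) = 2 + 1 = 3)
M(Z) = 3*Z**2
n = 8 (n = (1*(-3 + 5))*4 = (1*2)*4 = 2*4 = 8)
O = 2/21 (O = 2/(18 + 3*(-1)**2) = 2/(18 + 3*1) = 2/(18 + 3) = 2/21 ≈ 0.095238)
(O + n)**2 = (2/21 + 8)**2 = (170/21)**2 = 28900/441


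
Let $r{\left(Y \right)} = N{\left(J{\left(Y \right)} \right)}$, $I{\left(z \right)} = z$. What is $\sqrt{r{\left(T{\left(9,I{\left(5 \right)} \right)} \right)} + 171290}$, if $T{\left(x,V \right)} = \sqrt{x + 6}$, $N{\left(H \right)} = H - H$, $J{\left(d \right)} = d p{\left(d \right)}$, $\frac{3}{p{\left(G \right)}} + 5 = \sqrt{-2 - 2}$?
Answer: $\sqrt{171290} \approx 413.87$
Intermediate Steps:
$p{\left(G \right)} = \frac{3 \left(-5 - 2 i\right)}{29}$ ($p{\left(G \right)} = \frac{3}{-5 + \sqrt{-2 - 2}} = \frac{3}{-5 + \sqrt{-4}} = \frac{3}{-5 + 2 i} = 3 \frac{-5 - 2 i}{29} = \frac{3 \left(-5 - 2 i\right)}{29}$)
$J{\left(d \right)} = d \left(- \frac{15}{29} - \frac{6 i}{29}\right)$
$N{\left(H \right)} = 0$
$T{\left(x,V \right)} = \sqrt{6 + x}$
$r{\left(Y \right)} = 0$
$\sqrt{r{\left(T{\left(9,I{\left(5 \right)} \right)} \right)} + 171290} = \sqrt{0 + 171290} = \sqrt{171290}$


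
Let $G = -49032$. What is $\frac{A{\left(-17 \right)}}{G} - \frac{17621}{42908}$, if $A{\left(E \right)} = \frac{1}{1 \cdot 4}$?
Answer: $- \frac{864003599}{2103865056} \approx -0.41067$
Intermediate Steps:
$A{\left(E \right)} = \frac{1}{4}$
$\frac{A{\left(-17 \right)}}{G} - \frac{17621}{42908} = \frac{1}{4 \left(-49032\right)} - \frac{17621}{42908} = \frac{1}{4} \left(- \frac{1}{49032}\right) - \frac{17621}{42908} = - \frac{1}{196128} - \frac{17621}{42908} = - \frac{864003599}{2103865056}$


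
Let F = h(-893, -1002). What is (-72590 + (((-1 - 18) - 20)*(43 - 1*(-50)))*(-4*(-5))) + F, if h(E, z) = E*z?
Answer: 749656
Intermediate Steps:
F = 894786 (F = -893*(-1002) = 894786)
(-72590 + (((-1 - 18) - 20)*(43 - 1*(-50)))*(-4*(-5))) + F = (-72590 + (((-1 - 18) - 20)*(43 - 1*(-50)))*(-4*(-5))) + 894786 = (-72590 + ((-19 - 20)*(43 + 50))*20) + 894786 = (-72590 - 39*93*20) + 894786 = (-72590 - 3627*20) + 894786 = (-72590 - 72540) + 894786 = -145130 + 894786 = 749656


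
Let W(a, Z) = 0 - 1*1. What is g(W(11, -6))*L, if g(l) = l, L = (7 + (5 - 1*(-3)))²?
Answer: -225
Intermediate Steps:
W(a, Z) = -1 (W(a, Z) = 0 - 1 = -1)
L = 225 (L = (7 + (5 + 3))² = (7 + 8)² = 15² = 225)
g(W(11, -6))*L = -1*225 = -225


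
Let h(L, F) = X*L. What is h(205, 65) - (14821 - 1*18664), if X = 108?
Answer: 25983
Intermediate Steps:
h(L, F) = 108*L
h(205, 65) - (14821 - 1*18664) = 108*205 - (14821 - 1*18664) = 22140 - (14821 - 18664) = 22140 - 1*(-3843) = 22140 + 3843 = 25983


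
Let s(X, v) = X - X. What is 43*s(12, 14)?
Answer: 0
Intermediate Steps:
s(X, v) = 0
43*s(12, 14) = 43*0 = 0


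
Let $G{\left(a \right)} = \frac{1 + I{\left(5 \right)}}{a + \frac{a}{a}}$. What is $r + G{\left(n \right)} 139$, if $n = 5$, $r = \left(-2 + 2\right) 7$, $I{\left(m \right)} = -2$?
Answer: $- \frac{139}{6} \approx -23.167$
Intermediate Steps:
$r = 0$ ($r = 0 \cdot 7 = 0$)
$G{\left(a \right)} = - \frac{1}{1 + a}$ ($G{\left(a \right)} = \frac{1 - 2}{a + \frac{a}{a}} = - \frac{1}{a + 1} = - \frac{1}{1 + a}$)
$r + G{\left(n \right)} 139 = 0 + - \frac{1}{1 + 5} \cdot 139 = 0 + - \frac{1}{6} \cdot 139 = 0 + \left(-1\right) \frac{1}{6} \cdot 139 = 0 - \frac{139}{6} = - \frac{139}{6}$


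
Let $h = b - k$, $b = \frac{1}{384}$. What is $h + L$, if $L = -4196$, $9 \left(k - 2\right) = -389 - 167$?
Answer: $- \frac{4764925}{1152} \approx -4136.2$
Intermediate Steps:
$k = - \frac{538}{9}$ ($k = 2 + \frac{-389 - 167}{9} = 2 + \frac{1}{9} \left(-556\right) = 2 - \frac{556}{9} = - \frac{538}{9} \approx -59.778$)
$b = \frac{1}{384} \approx 0.0026042$
$h = \frac{68867}{1152}$ ($h = \frac{1}{384} - - \frac{538}{9} = \frac{1}{384} + \frac{538}{9} = \frac{68867}{1152} \approx 59.78$)
$h + L = \frac{68867}{1152} - 4196 = - \frac{4764925}{1152}$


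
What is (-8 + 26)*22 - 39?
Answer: 357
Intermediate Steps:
(-8 + 26)*22 - 39 = 18*22 - 39 = 396 - 39 = 357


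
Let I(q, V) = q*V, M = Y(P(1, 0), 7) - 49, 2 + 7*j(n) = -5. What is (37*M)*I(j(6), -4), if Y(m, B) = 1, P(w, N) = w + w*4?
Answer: -7104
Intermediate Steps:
P(w, N) = 5*w (P(w, N) = w + 4*w = 5*w)
j(n) = -1 (j(n) = -2/7 + (⅐)*(-5) = -2/7 - 5/7 = -1)
M = -48 (M = 1 - 49 = -48)
I(q, V) = V*q
(37*M)*I(j(6), -4) = (37*(-48))*(-4*(-1)) = -1776*4 = -7104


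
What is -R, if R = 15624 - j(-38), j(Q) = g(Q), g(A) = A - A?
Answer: -15624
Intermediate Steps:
g(A) = 0
j(Q) = 0
R = 15624 (R = 15624 - 1*0 = 15624 + 0 = 15624)
-R = -1*15624 = -15624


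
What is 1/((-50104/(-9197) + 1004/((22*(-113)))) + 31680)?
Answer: 11431871/362219335658 ≈ 3.1561e-5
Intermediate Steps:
1/((-50104/(-9197) + 1004/((22*(-113)))) + 31680) = 1/((-50104*(-1/9197) + 1004/(-2486)) + 31680) = 1/((50104/9197 + 1004*(-1/2486)) + 31680) = 1/((50104/9197 - 502/1243) + 31680) = 1/(57662378/11431871 + 31680) = 1/(362219335658/11431871) = 11431871/362219335658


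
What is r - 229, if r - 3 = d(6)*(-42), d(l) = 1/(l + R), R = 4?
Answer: -1151/5 ≈ -230.20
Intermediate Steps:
d(l) = 1/(4 + l) (d(l) = 1/(l + 4) = 1/(4 + l))
r = -6/5 (r = 3 - 42/(4 + 6) = 3 - 42/10 = 3 + (1/10)*(-42) = 3 - 21/5 = -6/5 ≈ -1.2000)
r - 229 = -6/5 - 229 = -1151/5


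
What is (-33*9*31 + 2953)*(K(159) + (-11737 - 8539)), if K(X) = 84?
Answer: 126280768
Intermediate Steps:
(-33*9*31 + 2953)*(K(159) + (-11737 - 8539)) = (-33*9*31 + 2953)*(84 + (-11737 - 8539)) = (-297*31 + 2953)*(84 - 20276) = (-9207 + 2953)*(-20192) = -6254*(-20192) = 126280768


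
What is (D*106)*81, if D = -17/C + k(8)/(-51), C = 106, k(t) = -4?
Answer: -11961/17 ≈ -703.59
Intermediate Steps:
D = -443/5406 (D = -17/106 - 4/(-51) = -17*1/106 - 4*(-1/51) = -17/106 + 4/51 = -443/5406 ≈ -0.081946)
(D*106)*81 = -443/5406*106*81 = -443/51*81 = -11961/17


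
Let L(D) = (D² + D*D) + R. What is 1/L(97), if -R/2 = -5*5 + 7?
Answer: 1/18854 ≈ 5.3039e-5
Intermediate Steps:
R = 36 (R = -2*(-5*5 + 7) = -2*(-25 + 7) = -2*(-18) = 36)
L(D) = 36 + 2*D² (L(D) = (D² + D*D) + 36 = (D² + D²) + 36 = 2*D² + 36 = 36 + 2*D²)
1/L(97) = 1/(36 + 2*97²) = 1/(36 + 2*9409) = 1/(36 + 18818) = 1/18854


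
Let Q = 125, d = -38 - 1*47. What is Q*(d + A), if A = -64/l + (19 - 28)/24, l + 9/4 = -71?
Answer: -24758875/2344 ≈ -10563.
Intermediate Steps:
d = -85 (d = -38 - 47 = -85)
l = -293/4 (l = -9/4 - 71 = -293/4 ≈ -73.250)
A = 1169/2344 (A = -64/(-293/4) + (19 - 28)/24 = -64*(-4/293) - 9*1/24 = 256/293 - 3/8 = 1169/2344 ≈ 0.49872)
Q*(d + A) = 125*(-85 + 1169/2344) = 125*(-198071/2344) = -24758875/2344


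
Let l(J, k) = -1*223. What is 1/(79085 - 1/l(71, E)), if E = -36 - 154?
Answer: 223/17635956 ≈ 1.2645e-5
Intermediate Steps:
E = -190
l(J, k) = -223
1/(79085 - 1/l(71, E)) = 1/(79085 - 1/(-223)) = 1/(79085 - 1*(-1/223)) = 1/(79085 + 1/223) = 1/(17635956/223) = 223/17635956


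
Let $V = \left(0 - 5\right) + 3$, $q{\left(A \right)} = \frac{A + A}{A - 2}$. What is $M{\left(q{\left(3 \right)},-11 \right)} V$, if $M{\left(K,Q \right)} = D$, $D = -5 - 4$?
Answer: $18$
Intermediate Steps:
$D = -9$
$q{\left(A \right)} = \frac{2 A}{-2 + A}$
$M{\left(K,Q \right)} = -9$
$V = -2$ ($V = -5 + 3 = -2$)
$M{\left(q{\left(3 \right)},-11 \right)} V = \left(-9\right) \left(-2\right) = 18$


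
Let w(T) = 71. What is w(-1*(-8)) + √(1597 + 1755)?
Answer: 71 + 2*√838 ≈ 128.90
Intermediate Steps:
w(-1*(-8)) + √(1597 + 1755) = 71 + √(1597 + 1755) = 71 + √3352 = 71 + 2*√838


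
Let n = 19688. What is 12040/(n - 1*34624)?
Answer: -1505/1867 ≈ -0.80611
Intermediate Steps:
12040/(n - 1*34624) = 12040/(19688 - 1*34624) = 12040/(19688 - 34624) = 12040/(-14936) = 12040*(-1/14936) = -1505/1867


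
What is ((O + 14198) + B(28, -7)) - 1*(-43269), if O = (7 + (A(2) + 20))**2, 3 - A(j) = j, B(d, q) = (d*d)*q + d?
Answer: 52791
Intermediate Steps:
B(d, q) = d + q*d**2 (B(d, q) = d**2*q + d = q*d**2 + d = d + q*d**2)
A(j) = 3 - j
O = 784 (O = (7 + ((3 - 1*2) + 20))**2 = (7 + ((3 - 2) + 20))**2 = (7 + (1 + 20))**2 = (7 + 21)**2 = 28**2 = 784)
((O + 14198) + B(28, -7)) - 1*(-43269) = ((784 + 14198) + 28*(1 + 28*(-7))) - 1*(-43269) = (14982 + 28*(1 - 196)) + 43269 = (14982 + 28*(-195)) + 43269 = (14982 - 5460) + 43269 = 9522 + 43269 = 52791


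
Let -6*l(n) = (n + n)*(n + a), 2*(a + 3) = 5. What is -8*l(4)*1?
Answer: 112/3 ≈ 37.333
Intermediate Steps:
a = -½ (a = -3 + (½)*5 = -3 + 5/2 = -½ ≈ -0.50000)
l(n) = -n*(-½ + n)/3 (l(n) = -(n + n)*(n - ½)/6 = -2*n*(-½ + n)/6 = -n*(-½ + n)/3)
-8*l(4)*1 = -4*4*(1 - 2*4)/3*1 = -4*4*(1 - 8)/3*1 = -4*4*(-7)/3*1 = -8*(-14/3)*1 = (112/3)*1 = 112/3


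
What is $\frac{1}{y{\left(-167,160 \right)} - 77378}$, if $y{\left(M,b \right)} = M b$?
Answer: $- \frac{1}{104098} \approx -9.6063 \cdot 10^{-6}$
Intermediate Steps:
$\frac{1}{y{\left(-167,160 \right)} - 77378} = \frac{1}{\left(-167\right) 160 - 77378} = \frac{1}{-26720 - 77378} = \frac{1}{-104098} = - \frac{1}{104098}$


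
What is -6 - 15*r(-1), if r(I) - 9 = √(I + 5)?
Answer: -171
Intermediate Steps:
r(I) = 9 + √(5 + I) (r(I) = 9 + √(I + 5) = 9 + √(5 + I))
-6 - 15*r(-1) = -6 - 15*(9 + √(5 - 1)) = -6 - 15*(9 + √4) = -6 - 15*(9 + 2) = -6 - 15*11 = -6 - 165 = -171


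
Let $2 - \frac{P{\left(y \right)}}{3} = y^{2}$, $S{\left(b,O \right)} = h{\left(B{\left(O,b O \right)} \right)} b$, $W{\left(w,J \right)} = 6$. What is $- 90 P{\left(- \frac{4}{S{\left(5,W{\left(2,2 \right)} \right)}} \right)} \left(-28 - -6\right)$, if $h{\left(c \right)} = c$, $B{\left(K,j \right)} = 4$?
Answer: $\frac{58212}{5} \approx 11642.0$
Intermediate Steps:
$S{\left(b,O \right)} = 4 b$
$P{\left(y \right)} = 6 - 3 y^{2}$
$- 90 P{\left(- \frac{4}{S{\left(5,W{\left(2,2 \right)} \right)}} \right)} \left(-28 - -6\right) = - 90 \left(6 - 3 \left(- \frac{4}{4 \cdot 5}\right)^{2}\right) \left(-28 - -6\right) = - 90 \left(6 - 3 \left(- \frac{4}{20}\right)^{2}\right) \left(-28 + 6\right) = - 90 \left(6 - 3 \left(\left(-4\right) \frac{1}{20}\right)^{2}\right) \left(-22\right) = - 90 \left(6 - 3 \left(- \frac{1}{5}\right)^{2}\right) \left(-22\right) = - 90 \left(6 - \frac{3}{25}\right) \left(-22\right) = \left(-90\right) \frac{147}{25} \left(-22\right) = \left(- \frac{2646}{5}\right) \left(-22\right) = \frac{58212}{5}$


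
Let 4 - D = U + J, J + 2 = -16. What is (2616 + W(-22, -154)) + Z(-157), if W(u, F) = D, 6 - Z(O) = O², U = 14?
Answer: -22019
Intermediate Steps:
J = -18 (J = -2 - 16 = -18)
D = 8 (D = 4 - (14 - 18) = 4 - 1*(-4) = 4 + 4 = 8)
Z(O) = 6 - O²
W(u, F) = 8
(2616 + W(-22, -154)) + Z(-157) = (2616 + 8) + (6 - 1*(-157)²) = 2624 + (6 - 1*24649) = 2624 + (6 - 24649) = 2624 - 24643 = -22019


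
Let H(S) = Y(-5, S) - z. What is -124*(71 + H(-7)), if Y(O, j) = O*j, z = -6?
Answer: -13888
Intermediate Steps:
H(S) = 6 - 5*S (H(S) = -5*S - 1*(-6) = -5*S + 6 = 6 - 5*S)
-124*(71 + H(-7)) = -124*(71 + (6 - 5*(-7))) = -124*(71 + (6 + 35)) = -124*(71 + 41) = -124*112 = -13888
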